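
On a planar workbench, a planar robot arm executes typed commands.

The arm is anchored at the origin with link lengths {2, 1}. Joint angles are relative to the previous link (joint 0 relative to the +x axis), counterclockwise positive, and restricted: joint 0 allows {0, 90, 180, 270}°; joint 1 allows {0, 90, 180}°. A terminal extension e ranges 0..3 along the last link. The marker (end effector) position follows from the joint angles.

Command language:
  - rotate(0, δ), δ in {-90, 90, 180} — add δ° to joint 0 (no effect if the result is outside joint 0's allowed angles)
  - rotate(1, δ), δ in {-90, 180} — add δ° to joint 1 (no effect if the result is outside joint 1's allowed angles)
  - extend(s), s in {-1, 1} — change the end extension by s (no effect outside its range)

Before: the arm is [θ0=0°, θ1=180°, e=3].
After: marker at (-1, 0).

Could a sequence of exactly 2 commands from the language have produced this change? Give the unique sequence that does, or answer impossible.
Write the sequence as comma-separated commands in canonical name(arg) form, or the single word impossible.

key: running extend(-1) before extend(1) would end elsewhere — order is forced
from: [θ0=0°, θ1=180°, e=3]
step 1 (extend(1)): [θ0=0°, θ1=180°, e=3]
step 2 (extend(-1)): [θ0=0°, θ1=180°, e=2]
no rival 2-sequence matches.

extend(1), extend(-1)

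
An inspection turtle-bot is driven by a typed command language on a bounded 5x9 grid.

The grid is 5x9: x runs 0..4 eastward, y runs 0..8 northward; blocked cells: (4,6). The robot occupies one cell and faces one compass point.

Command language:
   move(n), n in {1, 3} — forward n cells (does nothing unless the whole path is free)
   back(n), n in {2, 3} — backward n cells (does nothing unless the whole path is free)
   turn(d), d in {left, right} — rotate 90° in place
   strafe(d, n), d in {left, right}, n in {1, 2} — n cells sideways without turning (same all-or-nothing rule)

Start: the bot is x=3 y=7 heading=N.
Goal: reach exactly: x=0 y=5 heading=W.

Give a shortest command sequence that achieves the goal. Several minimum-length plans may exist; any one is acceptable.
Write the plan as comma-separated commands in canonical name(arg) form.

begin: x=3 y=7 heading=N
1. turn(left) → x=3 y=7 heading=W
2. strafe(left, 2) → x=3 y=5 heading=W
3. move(3) → x=0 y=5 heading=W
minimal: 3 command(s), checked below 3.

turn(left), strafe(left, 2), move(3)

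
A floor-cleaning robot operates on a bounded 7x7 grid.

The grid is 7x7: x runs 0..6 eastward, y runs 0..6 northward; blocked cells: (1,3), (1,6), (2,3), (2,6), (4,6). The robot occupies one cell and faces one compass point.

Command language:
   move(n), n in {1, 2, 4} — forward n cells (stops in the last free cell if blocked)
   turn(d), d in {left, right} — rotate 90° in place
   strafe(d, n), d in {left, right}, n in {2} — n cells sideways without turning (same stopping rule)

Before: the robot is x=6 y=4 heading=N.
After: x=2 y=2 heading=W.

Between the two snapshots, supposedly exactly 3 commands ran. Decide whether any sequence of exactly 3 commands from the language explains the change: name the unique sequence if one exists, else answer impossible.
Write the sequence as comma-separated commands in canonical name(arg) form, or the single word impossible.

key: position moved to (2,2) AND the heading swung to W — translation plus rotation needed
t0: x=6 y=4 heading=N
1. turn(left) → x=6 y=4 heading=W
2. strafe(left, 2) → x=6 y=2 heading=W
3. move(4) → x=2 y=2 heading=W
all 343 alternatives checked — unique.

turn(left), strafe(left, 2), move(4)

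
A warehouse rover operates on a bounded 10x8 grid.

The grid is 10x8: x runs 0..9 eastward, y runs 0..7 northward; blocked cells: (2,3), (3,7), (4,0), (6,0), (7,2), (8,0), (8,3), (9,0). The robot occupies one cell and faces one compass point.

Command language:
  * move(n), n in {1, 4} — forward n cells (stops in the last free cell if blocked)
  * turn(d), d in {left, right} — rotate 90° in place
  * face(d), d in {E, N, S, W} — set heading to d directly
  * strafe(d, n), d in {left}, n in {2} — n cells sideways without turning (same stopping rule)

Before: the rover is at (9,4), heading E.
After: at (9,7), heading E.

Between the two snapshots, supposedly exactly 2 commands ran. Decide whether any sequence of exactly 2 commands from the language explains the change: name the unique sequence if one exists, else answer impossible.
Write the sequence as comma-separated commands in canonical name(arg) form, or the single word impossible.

strafe(left, 2), strafe(left, 2)

key: the second strafe(left, 2) runs into the grid edge before its full distance
from: at (9,4), heading E
t=1 strafe(left, 2) ⇒ at (9,6), heading E
t=2 strafe(left, 2) ⇒ at (9,7), heading E
no rival 2-sequence matches.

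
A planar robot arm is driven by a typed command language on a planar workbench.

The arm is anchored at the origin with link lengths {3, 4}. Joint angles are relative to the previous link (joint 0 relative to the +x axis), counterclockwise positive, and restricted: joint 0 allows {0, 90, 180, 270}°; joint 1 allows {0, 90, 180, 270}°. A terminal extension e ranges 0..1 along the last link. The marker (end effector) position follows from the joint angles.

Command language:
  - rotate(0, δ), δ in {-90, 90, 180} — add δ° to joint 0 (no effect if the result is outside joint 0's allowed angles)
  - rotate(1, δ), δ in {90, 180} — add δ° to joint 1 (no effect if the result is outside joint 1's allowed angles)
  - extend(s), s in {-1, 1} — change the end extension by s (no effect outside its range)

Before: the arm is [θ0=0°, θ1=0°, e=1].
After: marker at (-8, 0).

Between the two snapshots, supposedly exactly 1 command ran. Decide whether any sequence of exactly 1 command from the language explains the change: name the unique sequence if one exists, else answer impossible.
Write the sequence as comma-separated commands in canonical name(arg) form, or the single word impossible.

rotate(0, 180)

from: [θ0=0°, θ1=0°, e=1]
[1] after rotate(0, 180): [θ0=180°, θ1=0°, e=1]
uniquely the one of 7 1-step routes that fits.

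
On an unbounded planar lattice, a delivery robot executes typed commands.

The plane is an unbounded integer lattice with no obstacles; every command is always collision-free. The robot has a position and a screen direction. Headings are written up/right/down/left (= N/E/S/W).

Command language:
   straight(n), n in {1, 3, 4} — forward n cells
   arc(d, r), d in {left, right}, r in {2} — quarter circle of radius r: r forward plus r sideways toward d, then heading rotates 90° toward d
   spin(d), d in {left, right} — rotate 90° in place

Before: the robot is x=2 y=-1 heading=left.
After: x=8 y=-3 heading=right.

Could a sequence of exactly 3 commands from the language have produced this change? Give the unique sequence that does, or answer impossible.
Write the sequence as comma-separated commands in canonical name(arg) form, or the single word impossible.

spin(left), arc(left, 2), straight(4)

key: position moved to (8,-3) AND the heading swung to E — translation plus rotation needed
begin: x=2 y=-1 heading=left
step 1 (spin(left)): x=2 y=-1 heading=down
step 2 (arc(left, 2)): x=4 y=-3 heading=right
step 3 (straight(4)): x=8 y=-3 heading=right
no rival 3-sequence matches.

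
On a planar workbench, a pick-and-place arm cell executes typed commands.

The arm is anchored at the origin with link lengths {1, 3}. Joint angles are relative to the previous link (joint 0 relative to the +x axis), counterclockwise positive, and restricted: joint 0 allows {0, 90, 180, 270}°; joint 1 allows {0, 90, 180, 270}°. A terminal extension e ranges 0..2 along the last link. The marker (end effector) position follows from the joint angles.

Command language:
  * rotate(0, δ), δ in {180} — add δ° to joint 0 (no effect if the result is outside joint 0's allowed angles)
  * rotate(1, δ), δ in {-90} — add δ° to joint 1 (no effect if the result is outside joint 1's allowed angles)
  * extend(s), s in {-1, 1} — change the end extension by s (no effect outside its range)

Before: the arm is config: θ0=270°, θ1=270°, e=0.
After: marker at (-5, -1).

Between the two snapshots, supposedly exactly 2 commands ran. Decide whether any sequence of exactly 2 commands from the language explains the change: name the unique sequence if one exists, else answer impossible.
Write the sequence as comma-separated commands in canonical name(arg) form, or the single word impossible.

start: config: θ0=270°, θ1=270°, e=0
1. extend(1) → config: θ0=270°, θ1=270°, e=1
2. extend(1) → config: θ0=270°, θ1=270°, e=2
no rival 2-sequence matches.

extend(1), extend(1)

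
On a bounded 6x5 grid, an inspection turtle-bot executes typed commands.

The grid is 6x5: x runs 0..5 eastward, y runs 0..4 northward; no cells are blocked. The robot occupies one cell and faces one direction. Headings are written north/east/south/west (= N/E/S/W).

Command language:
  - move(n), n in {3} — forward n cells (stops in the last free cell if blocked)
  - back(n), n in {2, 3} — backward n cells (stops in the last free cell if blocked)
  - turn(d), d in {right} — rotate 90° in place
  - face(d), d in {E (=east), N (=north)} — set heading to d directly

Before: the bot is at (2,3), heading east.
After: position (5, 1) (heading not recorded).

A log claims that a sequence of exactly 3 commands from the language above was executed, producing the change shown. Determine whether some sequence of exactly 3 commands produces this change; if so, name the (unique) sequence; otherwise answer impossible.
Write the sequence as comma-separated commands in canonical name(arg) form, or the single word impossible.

move(3), face(N), back(2)

key: running back(2) before move(3) would end elsewhere — order is forced
t0: at (2,3), heading east
t=1 move(3) ⇒ at (5,3), heading east
t=2 face(N) ⇒ at (5,3), heading north
t=3 back(2) ⇒ at (5,1), heading north
all 216 alternatives checked — unique.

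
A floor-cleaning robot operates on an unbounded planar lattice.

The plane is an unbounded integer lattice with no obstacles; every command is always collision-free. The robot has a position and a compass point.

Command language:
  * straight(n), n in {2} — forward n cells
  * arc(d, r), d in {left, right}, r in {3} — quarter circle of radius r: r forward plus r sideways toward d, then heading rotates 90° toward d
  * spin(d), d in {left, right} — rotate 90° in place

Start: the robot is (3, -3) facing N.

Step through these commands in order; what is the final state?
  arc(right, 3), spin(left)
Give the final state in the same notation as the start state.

(6, 0) facing N

initial: (3, -3) facing N
[1] after arc(right, 3): (6, 0) facing E
[2] after spin(left): (6, 0) facing N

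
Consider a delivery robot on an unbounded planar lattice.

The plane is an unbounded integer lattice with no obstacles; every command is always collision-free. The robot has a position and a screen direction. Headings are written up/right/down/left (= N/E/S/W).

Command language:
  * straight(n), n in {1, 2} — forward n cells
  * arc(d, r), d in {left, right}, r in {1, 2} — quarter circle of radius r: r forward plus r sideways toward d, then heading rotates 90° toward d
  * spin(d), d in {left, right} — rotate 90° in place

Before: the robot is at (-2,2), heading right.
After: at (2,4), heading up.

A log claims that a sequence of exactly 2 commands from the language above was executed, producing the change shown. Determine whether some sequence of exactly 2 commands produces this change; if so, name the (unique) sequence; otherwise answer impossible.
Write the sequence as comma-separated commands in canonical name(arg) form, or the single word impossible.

key: running arc(left, 2) before straight(2) would end elsewhere — order is forced
initial: at (-2,2), heading right
t=1 straight(2) ⇒ at (0,2), heading right
t=2 arc(left, 2) ⇒ at (2,4), heading up
no other 2-command option fits: unique.

straight(2), arc(left, 2)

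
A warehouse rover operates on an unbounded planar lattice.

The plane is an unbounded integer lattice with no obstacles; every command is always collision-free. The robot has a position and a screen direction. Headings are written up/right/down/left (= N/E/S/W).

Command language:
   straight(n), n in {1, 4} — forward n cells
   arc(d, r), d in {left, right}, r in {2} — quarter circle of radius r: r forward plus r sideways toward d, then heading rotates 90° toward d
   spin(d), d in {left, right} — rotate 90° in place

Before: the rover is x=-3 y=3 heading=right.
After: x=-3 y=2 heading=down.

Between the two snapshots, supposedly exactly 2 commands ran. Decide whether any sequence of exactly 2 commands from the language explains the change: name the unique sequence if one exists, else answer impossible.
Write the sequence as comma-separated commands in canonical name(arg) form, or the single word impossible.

key: position moved to (-3,2) AND the heading swung to S — translation plus rotation needed
start: x=-3 y=3 heading=right
[1] after spin(right): x=-3 y=3 heading=down
[2] after straight(1): x=-3 y=2 heading=down
no rival 2-sequence matches.

spin(right), straight(1)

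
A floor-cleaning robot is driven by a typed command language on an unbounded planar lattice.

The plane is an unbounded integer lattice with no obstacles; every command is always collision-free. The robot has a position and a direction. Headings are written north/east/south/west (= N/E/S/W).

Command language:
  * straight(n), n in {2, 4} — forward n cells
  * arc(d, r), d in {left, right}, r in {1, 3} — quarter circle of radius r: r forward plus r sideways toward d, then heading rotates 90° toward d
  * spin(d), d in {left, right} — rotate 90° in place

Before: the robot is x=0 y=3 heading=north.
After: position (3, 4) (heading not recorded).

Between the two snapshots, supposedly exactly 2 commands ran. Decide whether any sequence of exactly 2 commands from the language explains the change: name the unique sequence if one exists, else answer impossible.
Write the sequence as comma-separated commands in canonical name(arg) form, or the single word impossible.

key: order matters: swapping arc(right, 1) and straight(2) lands elsewhere
t0: x=0 y=3 heading=north
step 1 (arc(right, 1)): x=1 y=4 heading=east
step 2 (straight(2)): x=3 y=4 heading=east
no other 2-command option fits: unique.

arc(right, 1), straight(2)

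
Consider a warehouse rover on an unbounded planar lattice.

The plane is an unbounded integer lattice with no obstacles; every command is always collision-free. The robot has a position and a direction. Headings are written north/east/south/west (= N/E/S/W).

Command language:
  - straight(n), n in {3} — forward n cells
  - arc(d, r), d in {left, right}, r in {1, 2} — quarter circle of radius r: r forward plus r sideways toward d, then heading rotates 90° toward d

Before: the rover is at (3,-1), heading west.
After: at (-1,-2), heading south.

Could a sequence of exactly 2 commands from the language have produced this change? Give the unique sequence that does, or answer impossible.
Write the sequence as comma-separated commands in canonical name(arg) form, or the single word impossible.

key: order matters: swapping straight(3) and arc(left, 1) lands elsewhere
initial: at (3,-1), heading west
step 1 (straight(3)): at (0,-1), heading west
step 2 (arc(left, 1)): at (-1,-2), heading south
no rival 2-sequence matches.

straight(3), arc(left, 1)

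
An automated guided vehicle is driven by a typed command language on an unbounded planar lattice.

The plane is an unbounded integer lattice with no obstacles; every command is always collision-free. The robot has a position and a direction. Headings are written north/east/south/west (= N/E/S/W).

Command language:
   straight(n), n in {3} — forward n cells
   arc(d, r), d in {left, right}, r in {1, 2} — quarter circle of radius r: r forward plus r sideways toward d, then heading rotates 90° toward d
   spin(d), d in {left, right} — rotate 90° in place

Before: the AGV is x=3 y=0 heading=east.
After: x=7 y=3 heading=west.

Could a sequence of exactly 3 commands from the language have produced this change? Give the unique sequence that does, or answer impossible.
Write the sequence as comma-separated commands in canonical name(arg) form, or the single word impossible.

straight(3), arc(left, 2), arc(left, 1)

key: position moved to (7,3) AND the heading swung to W — translation plus rotation needed
t0: x=3 y=0 heading=east
t=1 straight(3) ⇒ x=6 y=0 heading=east
t=2 arc(left, 2) ⇒ x=8 y=2 heading=north
t=3 arc(left, 1) ⇒ x=7 y=3 heading=west
no rival 3-sequence matches.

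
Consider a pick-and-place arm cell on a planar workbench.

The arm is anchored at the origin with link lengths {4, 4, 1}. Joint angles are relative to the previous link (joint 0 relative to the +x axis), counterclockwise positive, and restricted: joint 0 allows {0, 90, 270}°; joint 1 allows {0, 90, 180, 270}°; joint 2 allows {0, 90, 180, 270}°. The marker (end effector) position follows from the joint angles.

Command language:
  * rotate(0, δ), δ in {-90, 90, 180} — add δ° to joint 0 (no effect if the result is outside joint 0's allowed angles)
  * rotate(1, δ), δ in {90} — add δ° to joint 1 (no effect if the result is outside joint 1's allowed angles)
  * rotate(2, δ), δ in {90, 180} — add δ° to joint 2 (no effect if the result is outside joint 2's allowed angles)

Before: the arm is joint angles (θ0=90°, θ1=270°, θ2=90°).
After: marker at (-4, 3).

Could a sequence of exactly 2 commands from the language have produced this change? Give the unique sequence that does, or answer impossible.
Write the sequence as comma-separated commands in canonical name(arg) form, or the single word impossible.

t0: joint angles (θ0=90°, θ1=270°, θ2=90°)
step 1 (rotate(1, 90)): joint angles (θ0=90°, θ1=0°, θ2=90°)
step 2 (rotate(1, 90)): joint angles (θ0=90°, θ1=90°, θ2=90°)
all 36 alternatives checked — unique.

rotate(1, 90), rotate(1, 90)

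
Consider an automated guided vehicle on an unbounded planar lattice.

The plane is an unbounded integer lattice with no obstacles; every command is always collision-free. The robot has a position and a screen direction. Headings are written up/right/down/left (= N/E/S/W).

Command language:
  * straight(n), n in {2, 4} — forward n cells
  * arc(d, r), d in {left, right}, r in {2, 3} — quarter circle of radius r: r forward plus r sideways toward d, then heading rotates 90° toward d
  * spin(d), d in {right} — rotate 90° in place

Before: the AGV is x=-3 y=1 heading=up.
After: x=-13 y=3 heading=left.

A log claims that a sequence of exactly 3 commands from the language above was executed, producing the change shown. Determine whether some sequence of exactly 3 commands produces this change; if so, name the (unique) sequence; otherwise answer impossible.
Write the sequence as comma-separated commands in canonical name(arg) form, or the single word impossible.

arc(left, 2), straight(4), straight(4)

key: position moved to (-13,3) AND the heading swung to W — translation plus rotation needed
begin: x=-3 y=1 heading=up
t=1 arc(left, 2) ⇒ x=-5 y=3 heading=left
t=2 straight(4) ⇒ x=-9 y=3 heading=left
t=3 straight(4) ⇒ x=-13 y=3 heading=left
no rival 3-sequence matches.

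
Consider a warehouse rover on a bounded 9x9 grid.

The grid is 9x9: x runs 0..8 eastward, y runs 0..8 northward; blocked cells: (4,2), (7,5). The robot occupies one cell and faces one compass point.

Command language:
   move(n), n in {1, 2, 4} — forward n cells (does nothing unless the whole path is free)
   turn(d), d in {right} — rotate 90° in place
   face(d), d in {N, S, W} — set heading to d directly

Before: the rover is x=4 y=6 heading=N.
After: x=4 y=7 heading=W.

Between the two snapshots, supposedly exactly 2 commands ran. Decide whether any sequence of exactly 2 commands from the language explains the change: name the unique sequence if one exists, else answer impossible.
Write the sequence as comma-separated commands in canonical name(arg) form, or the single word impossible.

move(1), face(W)

key: running face(W) before move(1) would end elsewhere — order is forced
initial: x=4 y=6 heading=N
1. move(1) → x=4 y=7 heading=N
2. face(W) → x=4 y=7 heading=W
no other 2-command option fits: unique.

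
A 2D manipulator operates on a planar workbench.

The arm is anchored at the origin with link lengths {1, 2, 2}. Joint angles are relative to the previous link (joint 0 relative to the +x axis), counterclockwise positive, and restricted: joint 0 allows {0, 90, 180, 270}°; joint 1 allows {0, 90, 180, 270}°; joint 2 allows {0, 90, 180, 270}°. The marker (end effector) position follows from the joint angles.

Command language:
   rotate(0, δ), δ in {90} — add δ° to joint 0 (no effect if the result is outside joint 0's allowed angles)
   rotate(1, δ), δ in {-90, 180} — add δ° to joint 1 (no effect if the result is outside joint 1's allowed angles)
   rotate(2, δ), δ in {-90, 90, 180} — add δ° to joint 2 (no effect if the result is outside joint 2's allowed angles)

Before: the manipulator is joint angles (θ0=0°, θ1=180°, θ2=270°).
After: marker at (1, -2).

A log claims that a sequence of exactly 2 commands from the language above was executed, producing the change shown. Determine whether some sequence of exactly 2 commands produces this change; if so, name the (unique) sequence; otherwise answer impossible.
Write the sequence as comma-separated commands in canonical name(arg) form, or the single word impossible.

rotate(0, 90), rotate(0, 90)

initial: joint angles (θ0=0°, θ1=180°, θ2=270°)
[1] after rotate(0, 90): joint angles (θ0=90°, θ1=180°, θ2=270°)
[2] after rotate(0, 90): joint angles (θ0=180°, θ1=180°, θ2=270°)
uniquely the one of 36 2-step routes that fits.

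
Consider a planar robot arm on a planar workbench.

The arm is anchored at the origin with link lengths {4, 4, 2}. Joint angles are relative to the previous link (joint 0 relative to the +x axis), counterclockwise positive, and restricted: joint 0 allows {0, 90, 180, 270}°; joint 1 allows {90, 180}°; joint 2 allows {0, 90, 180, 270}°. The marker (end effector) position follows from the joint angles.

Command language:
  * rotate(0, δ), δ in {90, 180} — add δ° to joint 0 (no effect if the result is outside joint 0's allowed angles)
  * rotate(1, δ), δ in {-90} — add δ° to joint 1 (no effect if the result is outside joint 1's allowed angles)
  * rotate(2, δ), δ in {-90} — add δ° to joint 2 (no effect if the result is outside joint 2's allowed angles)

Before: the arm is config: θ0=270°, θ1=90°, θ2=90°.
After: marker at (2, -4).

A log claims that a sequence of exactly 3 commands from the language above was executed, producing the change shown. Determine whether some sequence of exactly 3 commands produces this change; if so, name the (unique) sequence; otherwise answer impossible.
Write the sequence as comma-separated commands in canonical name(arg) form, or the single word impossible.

rotate(2, -90), rotate(2, -90), rotate(2, -90)

begin: config: θ0=270°, θ1=90°, θ2=90°
step 1 (rotate(2, -90)): config: θ0=270°, θ1=90°, θ2=0°
step 2 (rotate(2, -90)): config: θ0=270°, θ1=90°, θ2=270°
step 3 (rotate(2, -90)): config: θ0=270°, θ1=90°, θ2=180°
no rival 3-sequence matches.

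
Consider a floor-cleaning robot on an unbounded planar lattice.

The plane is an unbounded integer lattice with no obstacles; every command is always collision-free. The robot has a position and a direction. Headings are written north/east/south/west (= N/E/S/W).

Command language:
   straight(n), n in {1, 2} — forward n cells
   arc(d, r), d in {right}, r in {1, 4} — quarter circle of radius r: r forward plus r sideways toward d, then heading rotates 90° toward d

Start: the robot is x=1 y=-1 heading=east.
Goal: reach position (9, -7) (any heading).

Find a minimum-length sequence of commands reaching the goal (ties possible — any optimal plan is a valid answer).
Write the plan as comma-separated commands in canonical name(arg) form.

t0: x=1 y=-1 heading=east
[1] after straight(2): x=3 y=-1 heading=east
[2] after straight(2): x=5 y=-1 heading=east
[3] after arc(right, 4): x=9 y=-5 heading=south
[4] after straight(2): x=9 y=-7 heading=south
shorter routes all fall short; 4 is best.

straight(2), straight(2), arc(right, 4), straight(2)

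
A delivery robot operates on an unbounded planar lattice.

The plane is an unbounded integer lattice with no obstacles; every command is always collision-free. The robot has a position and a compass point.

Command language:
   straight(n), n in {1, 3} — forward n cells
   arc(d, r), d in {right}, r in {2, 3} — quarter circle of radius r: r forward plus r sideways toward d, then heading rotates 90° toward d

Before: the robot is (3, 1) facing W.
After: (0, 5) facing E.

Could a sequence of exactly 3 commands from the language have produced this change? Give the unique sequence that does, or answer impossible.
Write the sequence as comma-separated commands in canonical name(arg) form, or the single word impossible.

straight(3), arc(right, 2), arc(right, 2)

key: cell and facing (now E) both changed — the 3 commands mix motion and turning
begin: (3, 1) facing W
t=1 straight(3) ⇒ (0, 1) facing W
t=2 arc(right, 2) ⇒ (-2, 3) facing N
t=3 arc(right, 2) ⇒ (0, 5) facing E
all 64 alternatives checked — unique.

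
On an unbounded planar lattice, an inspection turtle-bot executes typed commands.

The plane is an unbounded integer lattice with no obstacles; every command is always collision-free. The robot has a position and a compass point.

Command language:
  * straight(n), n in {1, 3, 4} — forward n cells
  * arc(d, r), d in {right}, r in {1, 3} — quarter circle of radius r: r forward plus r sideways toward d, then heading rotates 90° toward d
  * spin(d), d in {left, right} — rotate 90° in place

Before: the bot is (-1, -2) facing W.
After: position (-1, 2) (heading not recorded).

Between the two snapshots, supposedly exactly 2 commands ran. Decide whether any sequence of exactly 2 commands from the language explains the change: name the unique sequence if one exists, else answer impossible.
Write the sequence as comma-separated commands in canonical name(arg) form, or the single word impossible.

spin(right), straight(4)

key: running straight(4) before spin(right) would end elsewhere — order is forced
from: (-1, -2) facing W
step 1 (spin(right)): (-1, -2) facing N
step 2 (straight(4)): (-1, 2) facing N
no rival 2-sequence matches.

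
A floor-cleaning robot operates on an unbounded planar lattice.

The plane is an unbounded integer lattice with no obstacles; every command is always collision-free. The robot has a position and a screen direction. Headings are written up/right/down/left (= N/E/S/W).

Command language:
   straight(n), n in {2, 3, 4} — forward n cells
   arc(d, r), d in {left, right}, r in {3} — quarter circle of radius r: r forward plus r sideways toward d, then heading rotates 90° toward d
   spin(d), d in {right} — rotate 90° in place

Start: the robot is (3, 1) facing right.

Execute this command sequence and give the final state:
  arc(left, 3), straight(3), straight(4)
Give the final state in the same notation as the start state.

initial: (3, 1) facing right
step 1 (arc(left, 3)): (6, 4) facing up
step 2 (straight(3)): (6, 7) facing up
step 3 (straight(4)): (6, 11) facing up

(6, 11) facing up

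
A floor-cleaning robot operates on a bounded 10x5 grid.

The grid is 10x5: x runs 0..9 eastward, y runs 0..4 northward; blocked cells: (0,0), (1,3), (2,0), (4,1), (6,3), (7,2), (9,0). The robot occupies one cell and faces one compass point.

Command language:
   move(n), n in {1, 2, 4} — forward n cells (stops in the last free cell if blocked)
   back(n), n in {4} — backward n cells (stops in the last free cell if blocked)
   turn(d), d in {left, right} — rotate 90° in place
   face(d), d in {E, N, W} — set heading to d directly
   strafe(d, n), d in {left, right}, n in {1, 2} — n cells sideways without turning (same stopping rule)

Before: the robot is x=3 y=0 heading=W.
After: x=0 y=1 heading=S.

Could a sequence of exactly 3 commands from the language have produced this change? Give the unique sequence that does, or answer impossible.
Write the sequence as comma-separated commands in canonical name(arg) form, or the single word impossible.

key: order matters: swapping strafe(right, 1) and turn(left) lands elsewhere
from: x=3 y=0 heading=W
t=1 strafe(right, 1) ⇒ x=3 y=1 heading=W
t=2 move(4) ⇒ x=0 y=1 heading=W
t=3 turn(left) ⇒ x=0 y=1 heading=S
all 2197 alternatives checked — unique.

strafe(right, 1), move(4), turn(left)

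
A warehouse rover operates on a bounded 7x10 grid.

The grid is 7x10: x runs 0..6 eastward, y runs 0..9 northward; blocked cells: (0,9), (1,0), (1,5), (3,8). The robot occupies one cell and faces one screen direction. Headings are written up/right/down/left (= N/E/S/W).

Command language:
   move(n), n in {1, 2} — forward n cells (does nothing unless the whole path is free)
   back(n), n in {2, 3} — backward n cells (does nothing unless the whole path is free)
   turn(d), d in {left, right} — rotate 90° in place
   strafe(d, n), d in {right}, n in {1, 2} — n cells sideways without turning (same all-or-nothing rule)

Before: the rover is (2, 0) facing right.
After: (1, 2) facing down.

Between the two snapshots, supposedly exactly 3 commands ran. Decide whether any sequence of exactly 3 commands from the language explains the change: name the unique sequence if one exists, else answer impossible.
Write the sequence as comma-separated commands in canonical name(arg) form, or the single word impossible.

turn(right), back(2), strafe(right, 1)

key: cell and facing (now S) both changed — the 3 commands mix motion and turning
begin: (2, 0) facing right
step 1 (turn(right)): (2, 0) facing down
step 2 (back(2)): (2, 2) facing down
step 3 (strafe(right, 1)): (1, 2) facing down
no rival 3-sequence matches.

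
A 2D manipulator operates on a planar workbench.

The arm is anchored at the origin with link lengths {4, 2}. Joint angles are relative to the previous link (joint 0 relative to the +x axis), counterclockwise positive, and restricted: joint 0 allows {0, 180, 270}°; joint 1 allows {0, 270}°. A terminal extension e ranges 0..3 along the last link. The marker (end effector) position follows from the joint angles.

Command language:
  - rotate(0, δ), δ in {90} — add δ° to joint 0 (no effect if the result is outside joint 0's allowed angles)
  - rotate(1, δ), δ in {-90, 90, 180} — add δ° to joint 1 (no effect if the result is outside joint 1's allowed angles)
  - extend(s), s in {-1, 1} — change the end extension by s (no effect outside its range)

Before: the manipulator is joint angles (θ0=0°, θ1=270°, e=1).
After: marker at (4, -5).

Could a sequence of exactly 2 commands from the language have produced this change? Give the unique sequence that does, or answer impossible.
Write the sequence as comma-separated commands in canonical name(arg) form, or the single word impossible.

from: joint angles (θ0=0°, θ1=270°, e=1)
t=1 extend(1) ⇒ joint angles (θ0=0°, θ1=270°, e=2)
t=2 extend(1) ⇒ joint angles (θ0=0°, θ1=270°, e=3)
no rival 2-sequence matches.

extend(1), extend(1)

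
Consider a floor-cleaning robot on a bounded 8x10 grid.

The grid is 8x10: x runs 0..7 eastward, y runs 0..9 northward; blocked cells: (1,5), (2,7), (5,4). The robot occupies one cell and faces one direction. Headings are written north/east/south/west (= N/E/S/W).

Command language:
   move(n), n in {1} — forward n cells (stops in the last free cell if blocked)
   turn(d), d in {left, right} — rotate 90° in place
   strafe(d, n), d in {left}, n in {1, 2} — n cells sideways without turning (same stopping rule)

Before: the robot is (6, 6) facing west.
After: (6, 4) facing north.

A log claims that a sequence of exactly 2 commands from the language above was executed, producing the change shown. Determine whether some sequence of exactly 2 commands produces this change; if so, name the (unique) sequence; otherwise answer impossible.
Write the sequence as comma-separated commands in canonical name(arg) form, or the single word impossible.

strafe(left, 2), turn(right)

key: running turn(right) before strafe(left, 2) would end elsewhere — order is forced
initial: (6, 6) facing west
t=1 strafe(left, 2) ⇒ (6, 4) facing west
t=2 turn(right) ⇒ (6, 4) facing north
uniquely the one of 25 2-step routes that fits.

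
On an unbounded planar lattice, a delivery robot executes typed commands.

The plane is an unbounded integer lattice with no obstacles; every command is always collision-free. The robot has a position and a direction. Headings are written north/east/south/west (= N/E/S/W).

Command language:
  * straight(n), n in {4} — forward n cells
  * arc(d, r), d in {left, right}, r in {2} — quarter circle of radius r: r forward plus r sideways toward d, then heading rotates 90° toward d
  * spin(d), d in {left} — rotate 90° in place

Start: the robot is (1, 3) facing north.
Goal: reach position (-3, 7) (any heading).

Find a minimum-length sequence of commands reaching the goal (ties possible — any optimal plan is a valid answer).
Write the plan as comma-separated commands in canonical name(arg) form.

from: (1, 3) facing north
[1] after arc(left, 2): (-1, 5) facing west
[2] after arc(right, 2): (-3, 7) facing north
shorter routes all fall short; 2 is best.

arc(left, 2), arc(right, 2)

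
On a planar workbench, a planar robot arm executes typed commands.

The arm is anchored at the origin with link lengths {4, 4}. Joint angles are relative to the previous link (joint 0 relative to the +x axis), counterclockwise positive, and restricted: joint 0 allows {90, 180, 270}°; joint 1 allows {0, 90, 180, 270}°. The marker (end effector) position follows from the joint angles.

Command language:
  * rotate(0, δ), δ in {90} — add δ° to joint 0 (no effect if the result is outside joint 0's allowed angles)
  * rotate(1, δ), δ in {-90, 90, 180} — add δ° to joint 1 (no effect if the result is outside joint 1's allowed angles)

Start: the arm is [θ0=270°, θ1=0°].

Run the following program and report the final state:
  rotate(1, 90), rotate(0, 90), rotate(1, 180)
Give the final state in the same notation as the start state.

[θ0=270°, θ1=270°]

t0: [θ0=270°, θ1=0°]
1. rotate(1, 90) → [θ0=270°, θ1=90°]
2. rotate(0, 90) → [θ0=270°, θ1=90°]
3. rotate(1, 180) → [θ0=270°, θ1=270°]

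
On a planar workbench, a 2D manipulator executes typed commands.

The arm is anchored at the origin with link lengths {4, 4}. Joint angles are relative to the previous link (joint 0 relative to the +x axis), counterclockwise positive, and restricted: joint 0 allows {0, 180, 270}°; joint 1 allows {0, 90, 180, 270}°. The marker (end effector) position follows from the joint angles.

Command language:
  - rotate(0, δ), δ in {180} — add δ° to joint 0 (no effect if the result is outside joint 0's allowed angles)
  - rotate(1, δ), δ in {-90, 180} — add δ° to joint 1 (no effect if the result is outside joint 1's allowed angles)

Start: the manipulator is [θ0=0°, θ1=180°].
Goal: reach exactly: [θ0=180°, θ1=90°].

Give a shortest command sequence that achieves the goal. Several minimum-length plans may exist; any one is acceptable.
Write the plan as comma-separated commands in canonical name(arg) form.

rotate(1, -90), rotate(0, 180)

t0: [θ0=0°, θ1=180°]
1. rotate(1, -90) → [θ0=0°, θ1=90°]
2. rotate(0, 180) → [θ0=180°, θ1=90°]
no 1-step plan works, so 2 is optimal.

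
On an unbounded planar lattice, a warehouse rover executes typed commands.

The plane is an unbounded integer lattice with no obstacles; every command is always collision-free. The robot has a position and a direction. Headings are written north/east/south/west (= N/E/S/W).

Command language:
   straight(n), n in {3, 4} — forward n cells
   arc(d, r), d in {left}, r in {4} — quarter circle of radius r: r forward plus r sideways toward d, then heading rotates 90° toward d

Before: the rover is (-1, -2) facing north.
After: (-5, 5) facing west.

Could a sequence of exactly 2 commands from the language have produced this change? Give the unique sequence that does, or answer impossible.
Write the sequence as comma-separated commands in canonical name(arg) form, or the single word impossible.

straight(3), arc(left, 4)

key: cell and facing (now W) both changed — the 2 commands mix motion and turning
initial: (-1, -2) facing north
t=1 straight(3) ⇒ (-1, 1) facing north
t=2 arc(left, 4) ⇒ (-5, 5) facing west
no other 2-command option fits: unique.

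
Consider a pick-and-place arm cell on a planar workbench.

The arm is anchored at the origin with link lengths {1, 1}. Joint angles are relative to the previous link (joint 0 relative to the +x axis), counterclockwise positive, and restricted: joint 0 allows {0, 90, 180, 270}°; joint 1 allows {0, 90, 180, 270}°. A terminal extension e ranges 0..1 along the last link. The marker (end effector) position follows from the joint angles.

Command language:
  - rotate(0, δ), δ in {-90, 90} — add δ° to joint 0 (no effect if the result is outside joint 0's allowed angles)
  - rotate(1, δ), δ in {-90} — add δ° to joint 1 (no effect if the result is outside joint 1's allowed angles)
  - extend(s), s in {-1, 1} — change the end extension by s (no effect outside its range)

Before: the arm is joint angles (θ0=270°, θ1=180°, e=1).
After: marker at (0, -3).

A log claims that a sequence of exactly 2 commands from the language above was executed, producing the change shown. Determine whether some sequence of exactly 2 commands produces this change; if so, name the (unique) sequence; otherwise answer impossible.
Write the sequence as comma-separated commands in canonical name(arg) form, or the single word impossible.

rotate(1, -90), rotate(1, -90)

start: joint angles (θ0=270°, θ1=180°, e=1)
[1] after rotate(1, -90): joint angles (θ0=270°, θ1=90°, e=1)
[2] after rotate(1, -90): joint angles (θ0=270°, θ1=0°, e=1)
no other 2-command option fits: unique.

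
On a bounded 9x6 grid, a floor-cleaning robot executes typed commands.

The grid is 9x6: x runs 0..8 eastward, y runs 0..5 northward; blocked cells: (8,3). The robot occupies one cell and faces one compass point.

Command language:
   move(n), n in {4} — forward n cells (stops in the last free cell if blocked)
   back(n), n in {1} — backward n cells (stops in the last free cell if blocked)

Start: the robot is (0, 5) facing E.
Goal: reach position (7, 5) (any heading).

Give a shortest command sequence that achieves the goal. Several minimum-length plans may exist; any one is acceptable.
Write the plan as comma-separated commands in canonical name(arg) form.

begin: (0, 5) facing E
[1] after move(4): (4, 5) facing E
[2] after move(4): (8, 5) facing E
[3] after back(1): (7, 5) facing E
shorter routes all fall short; 3 is best.

move(4), move(4), back(1)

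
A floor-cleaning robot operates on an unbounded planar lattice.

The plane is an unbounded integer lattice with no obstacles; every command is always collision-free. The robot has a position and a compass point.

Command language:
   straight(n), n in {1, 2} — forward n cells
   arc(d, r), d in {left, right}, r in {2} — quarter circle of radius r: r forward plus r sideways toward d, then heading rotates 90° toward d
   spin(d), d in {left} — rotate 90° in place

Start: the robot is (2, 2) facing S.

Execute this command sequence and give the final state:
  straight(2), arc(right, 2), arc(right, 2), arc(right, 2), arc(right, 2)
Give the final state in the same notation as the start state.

t0: (2, 2) facing S
step 1 (straight(2)): (2, 0) facing S
step 2 (arc(right, 2)): (0, -2) facing W
step 3 (arc(right, 2)): (-2, 0) facing N
step 4 (arc(right, 2)): (0, 2) facing E
step 5 (arc(right, 2)): (2, 0) facing S

(2, 0) facing S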